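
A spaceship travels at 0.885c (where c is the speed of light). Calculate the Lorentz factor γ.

v/c = 0.885, so (v/c)² = 0.783225
1 - (v/c)² = 0.216775
γ = 1/√(0.216775) = 2.148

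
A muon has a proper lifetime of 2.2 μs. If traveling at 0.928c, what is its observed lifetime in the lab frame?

Proper lifetime τ₀ = 2.2 μs
γ = 1/√(1 - 0.928²) = 2.684
τ = γτ₀ = 2.684 × 2.2 μs = 5.905 μs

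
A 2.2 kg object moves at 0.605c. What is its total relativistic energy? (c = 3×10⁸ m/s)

γ = 1/√(1 - 0.605²) = 1.256
mc² = 2.2 × (3×10⁸)² = 1.980×10¹⁷ J
E = γmc² = 1.256 × 1.980×10¹⁷ = 2.487×10¹⁷ J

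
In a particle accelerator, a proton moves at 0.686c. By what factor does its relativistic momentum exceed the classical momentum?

p_rel = γmv, p_class = mv
Ratio = γ = 1/√(1 - 0.686²)
= 1/√(0.529404) = 1.374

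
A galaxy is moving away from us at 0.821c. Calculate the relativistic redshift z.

β = 0.821
(1+β)/(1-β) = 1.821/0.179 = 10.173
√(10.173) = 3.190
z = 3.190 - 1 = 2.190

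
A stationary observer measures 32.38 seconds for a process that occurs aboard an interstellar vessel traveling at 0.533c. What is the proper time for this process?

Dilated time Δt = 32.38 seconds
γ = 1/√(1 - 0.533²) = 1.1819
Δt₀ = Δt/γ = 32.38/1.1819 = 27.40 seconds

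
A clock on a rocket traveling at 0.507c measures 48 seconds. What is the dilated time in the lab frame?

Proper time Δt₀ = 48 seconds
γ = 1/√(1 - 0.507²) = 1.1602
Δt = γΔt₀ = 1.1602 × 48 = 55.69 seconds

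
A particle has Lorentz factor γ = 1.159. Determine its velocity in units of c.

From γ = 1/√(1 - v²/c²):
1/γ² = 1/1.159² = 0.74445
v²/c² = 1 - 0.74445 = 0.25555
v/c = √(0.25555) = 0.5055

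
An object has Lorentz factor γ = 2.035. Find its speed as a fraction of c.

From γ = 1/√(1 - v²/c²):
1/γ² = 1/2.035² = 0.2415
v²/c² = 1 - 0.2415 = 0.7585
v/c = √(0.7585) = 0.8709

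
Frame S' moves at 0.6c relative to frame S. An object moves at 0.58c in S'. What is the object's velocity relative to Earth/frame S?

u = (u' + v)/(1 + u'v/c²)
Numerator: 0.58 + 0.6 = 1.18
Denominator: 1 + 0.348 = 1.348
u = 1.18/1.348 = 0.8754c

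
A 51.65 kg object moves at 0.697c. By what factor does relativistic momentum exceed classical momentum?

p_rel = γmv, p_class = mv
Ratio = γ = 1/√(1 - 0.697²) = 1.395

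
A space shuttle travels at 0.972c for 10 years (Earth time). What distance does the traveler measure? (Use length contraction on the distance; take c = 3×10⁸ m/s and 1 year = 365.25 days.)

Earth distance: d = v × t = 0.972c × 10 yr = 9.202×10¹⁶ m
γ = 4.256
d' = d/γ = 9.202×10¹⁶/4.256 = 2.162×10¹⁶ m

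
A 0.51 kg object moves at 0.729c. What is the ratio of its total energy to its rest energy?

E = γmc², E₀ = mc²
E/E₀ = γ = 1/√(1 - 0.729²) = 1.461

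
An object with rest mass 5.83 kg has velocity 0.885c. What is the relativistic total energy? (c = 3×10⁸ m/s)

γ = 1/√(1 - 0.885²) = 2.148
mc² = 5.83 × (3×10⁸)² = 5.247×10¹⁷ J
E = γmc² = 2.148 × 5.247×10¹⁷ = 1.127×10¹⁸ J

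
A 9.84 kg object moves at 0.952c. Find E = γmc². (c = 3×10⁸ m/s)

γ = 1/√(1 - 0.952²) = 3.267
mc² = 9.84 × (3×10⁸)² = 8.856×10¹⁷ J
E = γmc² = 3.267 × 8.856×10¹⁷ = 2.893×10¹⁸ J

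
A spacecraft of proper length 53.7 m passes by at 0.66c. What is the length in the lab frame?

Proper length L₀ = 53.7 m
γ = 1/√(1 - 0.66²) = 1.3311
L = L₀/γ = 53.7/1.3311 = 40.34 m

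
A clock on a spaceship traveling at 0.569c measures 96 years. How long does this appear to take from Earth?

Proper time Δt₀ = 96 years
γ = 1/√(1 - 0.569²) = 1.216
Δt = γΔt₀ = 1.216 × 96 = 116.7 years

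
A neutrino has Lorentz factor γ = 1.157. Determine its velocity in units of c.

From γ = 1/√(1 - v²/c²):
1/γ² = 1/1.157² = 0.7470
v²/c² = 1 - 0.7470 = 0.2530
v/c = √(0.2530) = 0.5030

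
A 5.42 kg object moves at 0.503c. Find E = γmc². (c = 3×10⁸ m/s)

γ = 1/√(1 - 0.503²) = 1.157
mc² = 5.42 × (3×10⁸)² = 4.878×10¹⁷ J
E = γmc² = 1.157 × 4.878×10¹⁷ = 5.644×10¹⁷ J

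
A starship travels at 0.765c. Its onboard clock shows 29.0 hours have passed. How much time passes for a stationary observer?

Proper time Δt₀ = 29.0 hours
γ = 1/√(1 - 0.765²) = 1.5527
Δt = γΔt₀ = 1.5527 × 29.0 = 45.03 hours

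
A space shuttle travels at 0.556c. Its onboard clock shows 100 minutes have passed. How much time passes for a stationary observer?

Proper time Δt₀ = 100 minutes
γ = 1/√(1 - 0.556²) = 1.203
Δt = γΔt₀ = 1.203 × 100 = 120.3 minutes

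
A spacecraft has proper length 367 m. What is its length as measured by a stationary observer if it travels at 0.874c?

Proper length L₀ = 367 m
γ = 1/√(1 - 0.874²) = 2.058
L = L₀/γ = 367/2.058 = 178.3 m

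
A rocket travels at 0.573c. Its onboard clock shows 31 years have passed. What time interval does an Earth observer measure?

Proper time Δt₀ = 31 years
γ = 1/√(1 - 0.573²) = 1.2202
Δt = γΔt₀ = 1.2202 × 31 = 37.83 years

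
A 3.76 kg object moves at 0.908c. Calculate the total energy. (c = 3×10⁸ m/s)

γ = 1/√(1 - 0.908²) = 2.3868
mc² = 3.76 × (3×10⁸)² = 3.384×10¹⁷ J
E = γmc² = 2.3868 × 3.384×10¹⁷ = 8.077×10¹⁷ J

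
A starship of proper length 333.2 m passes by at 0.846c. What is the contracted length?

Proper length L₀ = 333.2 m
γ = 1/√(1 - 0.846²) = 1.8755
L = L₀/γ = 333.2/1.8755 = 177.7 m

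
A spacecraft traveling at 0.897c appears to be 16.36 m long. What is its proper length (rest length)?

Contracted length L = 16.36 m
γ = 1/√(1 - 0.897²) = 2.262
L₀ = γL = 2.262 × 16.36 = 37.01 m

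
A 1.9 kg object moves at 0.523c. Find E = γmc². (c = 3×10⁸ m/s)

γ = 1/√(1 - 0.523²) = 1.173
mc² = 1.9 × (3×10⁸)² = 1.710×10¹⁷ J
E = γmc² = 1.173 × 1.710×10¹⁷ = 2.006×10¹⁷ J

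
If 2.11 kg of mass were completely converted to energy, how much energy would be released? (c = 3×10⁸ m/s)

Using E = mc²:
c² = (3×10⁸)² = 9×10¹⁶ m²/s²
E = 2.11 × 9×10¹⁶ = 1.899×10¹⁷ J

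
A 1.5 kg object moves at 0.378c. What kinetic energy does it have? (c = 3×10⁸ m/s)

γ = 1/√(1 - 0.378²) = 1.08014
γ - 1 = 0.08014
KE = (γ-1)mc² = 0.08014 × 1.5 × (3×10⁸)² = 1.082×10¹⁶ J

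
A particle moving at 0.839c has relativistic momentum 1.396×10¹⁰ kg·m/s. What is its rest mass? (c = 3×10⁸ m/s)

γ = 1/√(1 - 0.839²) = 1.838
v = 0.839 × 3×10⁸ = 2.517×10⁸ m/s
m = p/(γv) = 1.396×10¹⁰/(1.838 × 2.517×10⁸) = 30.18 kg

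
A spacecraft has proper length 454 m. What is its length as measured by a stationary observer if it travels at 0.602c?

Proper length L₀ = 454 m
γ = 1/√(1 - 0.602²) = 1.2524
L = L₀/γ = 454/1.2524 = 362.5 m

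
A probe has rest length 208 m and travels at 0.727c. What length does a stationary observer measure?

Proper length L₀ = 208 m
γ = 1/√(1 - 0.727²) = 1.4564
L = L₀/γ = 208/1.4564 = 142.8 m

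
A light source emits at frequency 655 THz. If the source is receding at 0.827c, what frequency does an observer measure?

β = v/c = 0.827
(1-β)/(1+β) = 0.173/1.827 = 0.09469
Doppler factor = √(0.09469) = 0.30772
f_obs = 655 × 0.30772 = 201.6 THz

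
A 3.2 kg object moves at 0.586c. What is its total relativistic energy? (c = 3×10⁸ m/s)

γ = 1/√(1 - 0.586²) = 1.234
mc² = 3.2 × (3×10⁸)² = 2.880×10¹⁷ J
E = γmc² = 1.234 × 2.880×10¹⁷ = 3.554×10¹⁷ J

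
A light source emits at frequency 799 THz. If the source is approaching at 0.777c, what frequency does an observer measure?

β = v/c = 0.777
(1+β)/(1-β) = 1.777/0.223 = 7.969
Doppler factor = √(7.969) = 2.8229
f_obs = 799 × 2.8229 = 2255 THz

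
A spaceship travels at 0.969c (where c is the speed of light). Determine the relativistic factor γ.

v/c = 0.969, so (v/c)² = 0.938961
1 - (v/c)² = 0.061039
γ = 1/√(0.061039) = 4.048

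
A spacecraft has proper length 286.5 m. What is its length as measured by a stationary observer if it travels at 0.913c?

Proper length L₀ = 286.5 m
γ = 1/√(1 - 0.913²) = 2.451
L = L₀/γ = 286.5/2.451 = 116.9 m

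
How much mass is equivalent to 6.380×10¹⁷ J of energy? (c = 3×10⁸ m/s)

From E = mc², we get m = E/c²
c² = (3×10⁸)² = 9×10¹⁶ m²/s²
m = 6.380×10¹⁷ / 9×10¹⁶ = 7.089 kg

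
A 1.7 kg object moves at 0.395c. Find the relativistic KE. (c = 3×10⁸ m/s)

γ = 1/√(1 - 0.395²) = 1.08852
γ - 1 = 0.08852
KE = (γ-1)mc² = 0.08852 × 1.7 × (3×10⁸)² = 1.354×10¹⁶ J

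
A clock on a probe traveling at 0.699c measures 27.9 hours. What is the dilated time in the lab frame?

Proper time Δt₀ = 27.9 hours
γ = 1/√(1 - 0.699²) = 1.39836
Δt = γΔt₀ = 1.39836 × 27.9 = 39.01 hours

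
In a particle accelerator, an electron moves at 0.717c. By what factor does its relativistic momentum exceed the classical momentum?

p_rel = γmv, p_class = mv
Ratio = γ = 1/√(1 - 0.717²)
= 1/√(0.485911) = 1.435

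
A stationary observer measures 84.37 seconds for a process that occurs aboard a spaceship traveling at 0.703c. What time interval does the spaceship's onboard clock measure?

Dilated time Δt = 84.37 seconds
γ = 1/√(1 - 0.703²) = 1.4061
Δt₀ = Δt/γ = 84.37/1.4061 = 60.00 seconds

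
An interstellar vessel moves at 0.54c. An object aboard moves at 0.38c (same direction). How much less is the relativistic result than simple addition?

Classical: u' + v = 0.38 + 0.54 = 0.92c
Relativistic: u = (0.38 + 0.54)/(1 + 0.2052) = 0.92/1.2052 = 0.7634c
Difference: 0.92 - 0.7634 = 0.1566c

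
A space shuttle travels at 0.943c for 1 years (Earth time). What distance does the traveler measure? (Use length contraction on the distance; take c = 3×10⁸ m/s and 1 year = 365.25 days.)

Earth distance: d = v × t = 0.943c × 1 yr = 8.928×10¹⁵ m
γ = 3.005
d' = d/γ = 8.928×10¹⁵/3.005 = 2.971×10¹⁵ m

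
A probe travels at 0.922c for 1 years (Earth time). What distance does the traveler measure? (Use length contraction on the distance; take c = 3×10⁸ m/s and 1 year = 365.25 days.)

Earth distance: d = v × t = 0.922c × 1 yr = 8.7288×10¹⁵ m
γ = 2.5827
d' = d/γ = 8.7288×10¹⁵/2.5827 = 3.380×10¹⁵ m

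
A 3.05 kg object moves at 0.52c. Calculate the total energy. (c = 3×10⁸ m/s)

γ = 1/√(1 - 0.52²) = 1.171
mc² = 3.05 × (3×10⁸)² = 2.745×10¹⁷ J
E = γmc² = 1.171 × 2.745×10¹⁷ = 3.214×10¹⁷ J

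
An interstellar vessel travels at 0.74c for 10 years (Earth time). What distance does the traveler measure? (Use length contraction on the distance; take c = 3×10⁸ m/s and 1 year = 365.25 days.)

Earth distance: d = v × t = 0.74c × 10 yr = 7.0058×10¹⁶ m
γ = 1.4868
d' = d/γ = 7.0058×10¹⁶/1.4868 = 4.712×10¹⁶ m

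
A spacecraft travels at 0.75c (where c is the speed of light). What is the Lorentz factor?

v/c = 0.75, so (v/c)² = 0.5625
1 - (v/c)² = 0.4375
γ = 1/√(0.4375) = 1.512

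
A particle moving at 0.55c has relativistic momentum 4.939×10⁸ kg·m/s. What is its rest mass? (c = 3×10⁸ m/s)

γ = 1/√(1 - 0.55²) = 1.1974
v = 0.55 × 3×10⁸ = 1.650×10⁸ m/s
m = p/(γv) = 4.939×10⁸/(1.1974 × 1.650×10⁸) = 2.500 kg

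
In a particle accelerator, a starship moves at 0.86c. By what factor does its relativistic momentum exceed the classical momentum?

p_rel = γmv, p_class = mv
Ratio = γ = 1/√(1 - 0.86²)
= 1/√(0.2604) = 1.960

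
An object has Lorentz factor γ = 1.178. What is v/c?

From γ = 1/√(1 - v²/c²):
1/γ² = 1/1.178² = 0.7206
v²/c² = 1 - 0.7206 = 0.2794
v/c = √(0.2794) = 0.5286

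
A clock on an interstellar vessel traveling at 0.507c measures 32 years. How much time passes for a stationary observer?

Proper time Δt₀ = 32 years
γ = 1/√(1 - 0.507²) = 1.1602
Δt = γΔt₀ = 1.1602 × 32 = 37.13 years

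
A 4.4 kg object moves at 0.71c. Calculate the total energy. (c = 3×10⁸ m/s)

γ = 1/√(1 - 0.71²) = 1.420
mc² = 4.4 × (3×10⁸)² = 3.960×10¹⁷ J
E = γmc² = 1.420 × 3.960×10¹⁷ = 5.623×10¹⁷ J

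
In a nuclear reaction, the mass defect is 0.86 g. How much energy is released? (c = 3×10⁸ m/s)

Convert mass defect: Δm = 0.86 g = 0.00086 kg
E = Δm·c² = 0.00086 × (3×10⁸)²
= 0.00086 × 9×10¹⁶ = 7.740×10¹³ J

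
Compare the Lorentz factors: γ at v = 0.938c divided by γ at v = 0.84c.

γ₁ = 1/√(1 - 0.938²) = 2.885
γ₂ = 1/√(1 - 0.84²) = 1.843
γ₁/γ₂ = 2.885/1.843 = 1.565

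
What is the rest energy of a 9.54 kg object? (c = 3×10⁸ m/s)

c² = (3×10⁸)² = 9.000×10¹⁶ m²/s²
E₀ = mc² = 9.54 × 9.000×10¹⁶ = 8.586×10¹⁷ J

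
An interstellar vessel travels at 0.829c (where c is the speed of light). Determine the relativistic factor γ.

v/c = 0.829, so (v/c)² = 0.687241
1 - (v/c)² = 0.312759
γ = 1/√(0.312759) = 1.788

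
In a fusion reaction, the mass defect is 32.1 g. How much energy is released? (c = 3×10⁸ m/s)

Convert mass defect: Δm = 32.1 g = 0.0321 kg
E = Δm·c² = 0.0321 × (3×10⁸)²
= 0.0321 × 9×10¹⁶ = 2.889×10¹⁵ J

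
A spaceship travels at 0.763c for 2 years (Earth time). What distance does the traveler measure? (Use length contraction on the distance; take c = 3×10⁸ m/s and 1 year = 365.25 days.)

Earth distance: d = v × t = 0.763c × 2 yr = 1.4447×10¹⁶ m
γ = 1.5470
d' = d/γ = 1.4447×10¹⁶/1.5470 = 9.339×10¹⁵ m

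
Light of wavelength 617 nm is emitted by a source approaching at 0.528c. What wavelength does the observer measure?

β = 0.528
Wavelength Doppler factor = √(0.472/1.528) = √(0.3089) = 0.5558
λ_obs = 617 × 0.5558 = 342.9 nm (blueshift)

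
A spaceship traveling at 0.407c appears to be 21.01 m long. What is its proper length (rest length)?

Contracted length L = 21.01 m
γ = 1/√(1 - 0.407²) = 1.0948
L₀ = γL = 1.0948 × 21.01 = 23.00 m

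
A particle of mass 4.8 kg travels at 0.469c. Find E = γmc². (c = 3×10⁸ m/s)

γ = 1/√(1 - 0.469²) = 1.1322
mc² = 4.8 × (3×10⁸)² = 4.320×10¹⁷ J
E = γmc² = 1.1322 × 4.320×10¹⁷ = 4.891×10¹⁷ J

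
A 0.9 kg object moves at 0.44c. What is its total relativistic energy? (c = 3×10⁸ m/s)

γ = 1/√(1 - 0.44²) = 1.1136
mc² = 0.9 × (3×10⁸)² = 8.100×10¹⁶ J
E = γmc² = 1.1136 × 8.100×10¹⁶ = 9.020×10¹⁶ J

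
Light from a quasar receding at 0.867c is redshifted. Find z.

β = 0.867
(1+β)/(1-β) = 1.867/0.133 = 14.04
√(14.04) = 3.747
z = 3.747 - 1 = 2.747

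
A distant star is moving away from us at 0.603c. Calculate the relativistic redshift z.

β = 0.603
(1+β)/(1-β) = 1.603/0.397 = 4.038
√(4.038) = 2.009
z = 2.009 - 1 = 1.009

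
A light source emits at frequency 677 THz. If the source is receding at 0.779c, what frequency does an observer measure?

β = v/c = 0.779
(1-β)/(1+β) = 0.221/1.779 = 0.12423
Doppler factor = √(0.12423) = 0.3525
f_obs = 677 × 0.3525 = 238.6 THz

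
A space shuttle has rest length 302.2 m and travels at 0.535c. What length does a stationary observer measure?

Proper length L₀ = 302.2 m
γ = 1/√(1 - 0.535²) = 1.1836
L = L₀/γ = 302.2/1.1836 = 255.3 m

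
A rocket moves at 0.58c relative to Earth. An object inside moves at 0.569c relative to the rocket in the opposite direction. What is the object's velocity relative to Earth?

Object's velocity in rocket frame is u' = -0.569c
u = (u' + v)/(1 + u'v/c²) = (v - 0.569)/(1 - 0.569·v/c²)
Numerator: 0.58 - 0.569 = 0.011
Denominator: 1 - 0.33002 = 0.66998
u = 0.011/0.66998 = 0.01642c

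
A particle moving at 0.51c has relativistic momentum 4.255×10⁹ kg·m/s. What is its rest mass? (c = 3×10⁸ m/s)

γ = 1/√(1 - 0.51²) = 1.1626
v = 0.51 × 3×10⁸ = 1.530×10⁸ m/s
m = p/(γv) = 4.255×10⁹/(1.1626 × 1.530×10⁸) = 23.92 kg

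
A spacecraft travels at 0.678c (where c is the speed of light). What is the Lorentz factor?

v/c = 0.678, so (v/c)² = 0.459684
1 - (v/c)² = 0.540316
γ = 1/√(0.540316) = 1.360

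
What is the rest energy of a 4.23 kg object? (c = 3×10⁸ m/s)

c² = (3×10⁸)² = 9.000×10¹⁶ m²/s²
E₀ = mc² = 4.23 × 9.000×10¹⁶ = 3.807×10¹⁷ J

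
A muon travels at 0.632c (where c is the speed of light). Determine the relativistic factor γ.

v/c = 0.632, so (v/c)² = 0.399424
1 - (v/c)² = 0.600576
γ = 1/√(0.600576) = 1.290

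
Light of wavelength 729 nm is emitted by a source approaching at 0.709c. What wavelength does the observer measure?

β = 0.709
Wavelength Doppler factor = √(0.291/1.709) = √(0.17028) = 0.4126
λ_obs = 729 × 0.4126 = 300.8 nm (blueshift)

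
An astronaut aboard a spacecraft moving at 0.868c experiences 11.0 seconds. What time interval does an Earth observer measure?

Proper time Δt₀ = 11.0 seconds
γ = 1/√(1 - 0.868²) = 2.014
Δt = γΔt₀ = 2.014 × 11.0 = 22.15 seconds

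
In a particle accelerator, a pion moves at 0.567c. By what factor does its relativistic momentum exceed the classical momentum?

p_rel = γmv, p_class = mv
Ratio = γ = 1/√(1 - 0.567²)
= 1/√(0.678511) = 1.214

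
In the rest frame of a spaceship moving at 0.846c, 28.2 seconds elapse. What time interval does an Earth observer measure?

Proper time Δt₀ = 28.2 seconds
γ = 1/√(1 - 0.846²) = 1.8755
Δt = γΔt₀ = 1.8755 × 28.2 = 52.89 seconds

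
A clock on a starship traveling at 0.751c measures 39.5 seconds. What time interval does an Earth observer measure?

Proper time Δt₀ = 39.5 seconds
γ = 1/√(1 - 0.751²) = 1.5145
Δt = γΔt₀ = 1.5145 × 39.5 = 59.82 seconds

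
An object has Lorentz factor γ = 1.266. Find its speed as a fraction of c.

From γ = 1/√(1 - v²/c²):
1/γ² = 1/1.266² = 0.62393
v²/c² = 1 - 0.62393 = 0.37607
v/c = √(0.37607) = 0.6132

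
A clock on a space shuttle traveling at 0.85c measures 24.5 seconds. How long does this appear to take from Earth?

Proper time Δt₀ = 24.5 seconds
γ = 1/√(1 - 0.85²) = 1.8983
Δt = γΔt₀ = 1.8983 × 24.5 = 46.51 seconds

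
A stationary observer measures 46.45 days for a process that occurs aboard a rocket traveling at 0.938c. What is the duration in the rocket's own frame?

Dilated time Δt = 46.45 days
γ = 1/√(1 - 0.938²) = 2.885
Δt₀ = Δt/γ = 46.45/2.885 = 16.10 days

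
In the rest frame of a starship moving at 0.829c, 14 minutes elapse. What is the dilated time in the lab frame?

Proper time Δt₀ = 14 minutes
γ = 1/√(1 - 0.829²) = 1.788
Δt = γΔt₀ = 1.788 × 14 = 25.03 minutes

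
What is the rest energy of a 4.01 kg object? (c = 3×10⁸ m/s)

c² = (3×10⁸)² = 9.000×10¹⁶ m²/s²
E₀ = mc² = 4.01 × 9.000×10¹⁶ = 3.609×10¹⁷ J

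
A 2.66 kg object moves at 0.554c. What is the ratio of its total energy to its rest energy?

E = γmc², E₀ = mc²
E/E₀ = γ = 1/√(1 - 0.554²) = 1.201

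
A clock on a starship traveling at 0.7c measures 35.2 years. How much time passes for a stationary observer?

Proper time Δt₀ = 35.2 years
γ = 1/√(1 - 0.7²) = 1.4003
Δt = γΔt₀ = 1.4003 × 35.2 = 49.29 years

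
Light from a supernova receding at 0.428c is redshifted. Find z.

β = 0.428
(1+β)/(1-β) = 1.428/0.572 = 2.497
√(2.497) = 1.580
z = 1.580 - 1 = 0.5800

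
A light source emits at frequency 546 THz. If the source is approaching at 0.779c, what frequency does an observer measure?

β = v/c = 0.779
(1+β)/(1-β) = 1.779/0.221 = 8.050
Doppler factor = √(8.050) = 2.837
f_obs = 546 × 2.837 = 1549 THz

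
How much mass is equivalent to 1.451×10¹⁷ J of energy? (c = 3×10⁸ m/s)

From E = mc², we get m = E/c²
c² = (3×10⁸)² = 9×10¹⁶ m²/s²
m = 1.451×10¹⁷ / 9×10¹⁶ = 1.612 kg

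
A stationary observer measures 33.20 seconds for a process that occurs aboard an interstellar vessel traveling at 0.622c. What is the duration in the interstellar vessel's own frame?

Dilated time Δt = 33.20 seconds
γ = 1/√(1 - 0.622²) = 1.277
Δt₀ = Δt/γ = 33.20/1.277 = 26.00 seconds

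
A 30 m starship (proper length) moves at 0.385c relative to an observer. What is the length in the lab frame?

Proper length L₀ = 30 m
γ = 1/√(1 - 0.385²) = 1.0835
L = L₀/γ = 30/1.0835 = 27.69 m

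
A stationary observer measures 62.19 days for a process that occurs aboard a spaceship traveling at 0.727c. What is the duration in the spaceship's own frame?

Dilated time Δt = 62.19 days
γ = 1/√(1 - 0.727²) = 1.4564
Δt₀ = Δt/γ = 62.19/1.4564 = 42.70 days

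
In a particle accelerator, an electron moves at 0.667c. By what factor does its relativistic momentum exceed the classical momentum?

p_rel = γmv, p_class = mv
Ratio = γ = 1/√(1 - 0.667²)
= 1/√(0.555111) = 1.342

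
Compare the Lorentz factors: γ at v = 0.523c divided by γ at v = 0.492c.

γ₁ = 1/√(1 - 0.523²) = 1.173
γ₂ = 1/√(1 - 0.492²) = 1.149
γ₁/γ₂ = 1.173/1.149 = 1.021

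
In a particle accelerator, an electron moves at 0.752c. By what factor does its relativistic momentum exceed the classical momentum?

p_rel = γmv, p_class = mv
Ratio = γ = 1/√(1 - 0.752²)
= 1/√(0.434496) = 1.517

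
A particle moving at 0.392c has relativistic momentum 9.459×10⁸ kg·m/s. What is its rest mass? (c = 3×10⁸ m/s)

γ = 1/√(1 - 0.392²) = 1.087
v = 0.392 × 3×10⁸ = 1.176×10⁸ m/s
m = p/(γv) = 9.459×10⁸/(1.087 × 1.176×10⁸) = 7.400 kg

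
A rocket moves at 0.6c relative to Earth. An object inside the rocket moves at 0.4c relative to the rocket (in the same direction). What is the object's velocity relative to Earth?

u = (u' + v)/(1 + u'v/c²)
Numerator: 0.4 + 0.6 = 1
Denominator: 1 + 0.24 = 1.24
u = 1/1.24 = 0.8065c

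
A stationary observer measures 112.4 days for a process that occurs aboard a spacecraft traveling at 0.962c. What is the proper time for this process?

Dilated time Δt = 112.4 days
γ = 1/√(1 - 0.962²) = 3.662
Δt₀ = Δt/γ = 112.4/3.662 = 30.69 days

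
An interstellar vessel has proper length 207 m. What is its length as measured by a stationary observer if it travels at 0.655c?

Proper length L₀ = 207 m
γ = 1/√(1 - 0.655²) = 1.3234
L = L₀/γ = 207/1.3234 = 156.4 m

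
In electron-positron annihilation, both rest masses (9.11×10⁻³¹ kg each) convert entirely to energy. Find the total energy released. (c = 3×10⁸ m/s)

Both particles have the same rest mass, so total mass = 2m
E = 2m·c² = 2 × 9.11×10⁻³¹ × (3×10⁸)²
= 2 × 9.11×10⁻³¹ × 9×10¹⁶
= 1.640×10⁻¹³ J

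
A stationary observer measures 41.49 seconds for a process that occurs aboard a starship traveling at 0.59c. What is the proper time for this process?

Dilated time Δt = 41.49 seconds
γ = 1/√(1 - 0.59²) = 1.2385
Δt₀ = Δt/γ = 41.49/1.2385 = 33.50 seconds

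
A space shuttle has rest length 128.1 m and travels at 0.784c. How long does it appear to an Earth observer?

Proper length L₀ = 128.1 m
γ = 1/√(1 - 0.784²) = 1.611
L = L₀/γ = 128.1/1.611 = 79.52 m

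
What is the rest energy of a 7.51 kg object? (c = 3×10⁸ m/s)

c² = (3×10⁸)² = 9.000×10¹⁶ m²/s²
E₀ = mc² = 7.51 × 9.000×10¹⁶ = 6.759×10¹⁷ J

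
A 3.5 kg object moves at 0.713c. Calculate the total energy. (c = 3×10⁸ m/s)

γ = 1/√(1 - 0.713²) = 1.4262
mc² = 3.5 × (3×10⁸)² = 3.150×10¹⁷ J
E = γmc² = 1.4262 × 3.150×10¹⁷ = 4.493×10¹⁷ J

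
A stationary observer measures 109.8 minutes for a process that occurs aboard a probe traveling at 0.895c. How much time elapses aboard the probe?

Dilated time Δt = 109.8 minutes
γ = 1/√(1 - 0.895²) = 2.2418
Δt₀ = Δt/γ = 109.8/2.2418 = 48.98 minutes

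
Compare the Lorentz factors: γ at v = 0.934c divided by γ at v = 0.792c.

γ₁ = 1/√(1 - 0.934²) = 2.799
γ₂ = 1/√(1 - 0.792²) = 1.638
γ₁/γ₂ = 2.799/1.638 = 1.709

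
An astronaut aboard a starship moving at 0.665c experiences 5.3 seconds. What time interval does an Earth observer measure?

Proper time Δt₀ = 5.3 seconds
γ = 1/√(1 - 0.665²) = 1.339
Δt = γΔt₀ = 1.339 × 5.3 = 7.097 seconds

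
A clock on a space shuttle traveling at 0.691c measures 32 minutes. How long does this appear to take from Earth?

Proper time Δt₀ = 32 minutes
γ = 1/√(1 - 0.691²) = 1.3834
Δt = γΔt₀ = 1.3834 × 32 = 44.27 minutes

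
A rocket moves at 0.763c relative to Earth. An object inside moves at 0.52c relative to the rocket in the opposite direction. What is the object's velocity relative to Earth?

Object's velocity in rocket frame is u' = -0.52c
u = (u' + v)/(1 + u'v/c²) = (v - 0.52)/(1 - 0.52·v/c²)
Numerator: 0.763 - 0.52 = 0.243
Denominator: 1 - 0.39676 = 0.60324
u = 0.243/0.60324 = 0.4028c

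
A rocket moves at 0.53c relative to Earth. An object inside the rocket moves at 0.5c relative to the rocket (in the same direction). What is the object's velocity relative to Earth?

u = (u' + v)/(1 + u'v/c²)
Numerator: 0.5 + 0.53 = 1.03
Denominator: 1 + 0.265 = 1.265
u = 1.03/1.265 = 0.8142c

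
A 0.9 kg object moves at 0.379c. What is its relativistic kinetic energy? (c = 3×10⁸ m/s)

γ = 1/√(1 - 0.379²) = 1.08062
γ - 1 = 0.08062
KE = (γ-1)mc² = 0.08062 × 0.9 × (3×10⁸)² = 6.530×10¹⁵ J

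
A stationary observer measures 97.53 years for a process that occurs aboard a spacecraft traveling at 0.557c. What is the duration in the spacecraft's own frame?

Dilated time Δt = 97.53 years
γ = 1/√(1 - 0.557²) = 1.204
Δt₀ = Δt/γ = 97.53/1.204 = 81.00 years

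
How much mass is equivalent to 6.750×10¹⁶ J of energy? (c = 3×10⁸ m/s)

From E = mc², we get m = E/c²
c² = (3×10⁸)² = 9×10¹⁶ m²/s²
m = 6.750×10¹⁶ / 9×10¹⁶ = 0.7500 kg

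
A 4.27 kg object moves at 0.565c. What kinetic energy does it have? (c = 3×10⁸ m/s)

γ = 1/√(1 - 0.565²) = 1.212
γ - 1 = 0.2120
KE = (γ-1)mc² = 0.2120 × 4.27 × (3×10⁸)² = 8.147×10¹⁶ J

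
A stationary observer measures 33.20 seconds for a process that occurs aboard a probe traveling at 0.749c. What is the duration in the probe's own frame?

Dilated time Δt = 33.20 seconds
γ = 1/√(1 - 0.749²) = 1.509
Δt₀ = Δt/γ = 33.20/1.509 = 22.00 seconds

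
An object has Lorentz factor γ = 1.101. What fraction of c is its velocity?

From γ = 1/√(1 - v²/c²):
1/γ² = 1/1.101² = 0.8249
v²/c² = 1 - 0.8249 = 0.1751
v/c = √(0.1751) = 0.4184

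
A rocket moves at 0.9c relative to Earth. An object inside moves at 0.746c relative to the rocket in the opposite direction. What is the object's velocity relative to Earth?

Object's velocity in rocket frame is u' = -0.746c
u = (u' + v)/(1 + u'v/c²) = (v - 0.746)/(1 - 0.746·v/c²)
Numerator: 0.9 - 0.746 = 0.154
Denominator: 1 - 0.6714 = 0.3286
u = 0.154/0.3286 = 0.4687c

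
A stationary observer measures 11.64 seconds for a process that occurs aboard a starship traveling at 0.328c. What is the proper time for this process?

Dilated time Δt = 11.64 seconds
γ = 1/√(1 - 0.328²) = 1.0586
Δt₀ = Δt/γ = 11.64/1.0586 = 11.00 seconds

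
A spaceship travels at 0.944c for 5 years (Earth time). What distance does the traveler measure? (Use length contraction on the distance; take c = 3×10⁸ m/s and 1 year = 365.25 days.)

Earth distance: d = v × t = 0.944c × 5 yr = 4.469×10¹⁶ m
γ = 3.031
d' = d/γ = 4.469×10¹⁶/3.031 = 1.474×10¹⁶ m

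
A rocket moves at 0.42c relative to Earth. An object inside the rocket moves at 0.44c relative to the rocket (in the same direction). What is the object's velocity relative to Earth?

u = (u' + v)/(1 + u'v/c²)
Numerator: 0.44 + 0.42 = 0.86
Denominator: 1 + 0.1848 = 1.1848
u = 0.86/1.1848 = 0.7259c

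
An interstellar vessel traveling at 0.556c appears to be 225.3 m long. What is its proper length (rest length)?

Contracted length L = 225.3 m
γ = 1/√(1 - 0.556²) = 1.2031
L₀ = γL = 1.2031 × 225.3 = 271.1 m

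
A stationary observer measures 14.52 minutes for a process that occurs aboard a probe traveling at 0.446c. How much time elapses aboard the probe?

Dilated time Δt = 14.52 minutes
γ = 1/√(1 - 0.446²) = 1.117
Δt₀ = Δt/γ = 14.52/1.117 = 13.00 minutes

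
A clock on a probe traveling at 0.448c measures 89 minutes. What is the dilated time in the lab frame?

Proper time Δt₀ = 89 minutes
γ = 1/√(1 - 0.448²) = 1.1185
Δt = γΔt₀ = 1.1185 × 89 = 99.55 minutes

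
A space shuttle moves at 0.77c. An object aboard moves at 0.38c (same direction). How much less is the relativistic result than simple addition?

Classical: u' + v = 0.38 + 0.77 = 1.15c
Relativistic: u = (0.38 + 0.77)/(1 + 0.2926) = 1.15/1.2926 = 0.8897c
Difference: 1.15 - 0.8897 = 0.2603c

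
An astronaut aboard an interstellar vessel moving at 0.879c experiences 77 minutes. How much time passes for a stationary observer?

Proper time Δt₀ = 77 minutes
γ = 1/√(1 - 0.879²) = 2.097
Δt = γΔt₀ = 2.097 × 77 = 161.5 minutes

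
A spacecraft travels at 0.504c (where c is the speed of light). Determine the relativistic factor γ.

v/c = 0.504, so (v/c)² = 0.254016
1 - (v/c)² = 0.745984
γ = 1/√(0.745984) = 1.158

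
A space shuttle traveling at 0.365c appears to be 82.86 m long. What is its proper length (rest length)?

Contracted length L = 82.86 m
γ = 1/√(1 - 0.365²) = 1.0741
L₀ = γL = 1.0741 × 82.86 = 89.00 m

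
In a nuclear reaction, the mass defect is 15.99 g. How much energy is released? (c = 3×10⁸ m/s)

Convert mass defect: Δm = 15.99 g = 0.01599 kg
E = Δm·c² = 0.01599 × (3×10⁸)²
= 0.01599 × 9×10¹⁶ = 1.439×10¹⁵ J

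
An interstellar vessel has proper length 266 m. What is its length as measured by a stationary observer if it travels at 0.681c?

Proper length L₀ = 266 m
γ = 1/√(1 - 0.681²) = 1.3656
L = L₀/γ = 266/1.3656 = 194.8 m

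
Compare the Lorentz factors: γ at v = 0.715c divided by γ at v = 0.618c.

γ₁ = 1/√(1 - 0.715²) = 1.4304
γ₂ = 1/√(1 - 0.618²) = 1.2720
γ₁/γ₂ = 1.4304/1.2720 = 1.125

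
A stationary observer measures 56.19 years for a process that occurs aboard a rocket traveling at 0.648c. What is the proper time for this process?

Dilated time Δt = 56.19 years
γ = 1/√(1 - 0.648²) = 1.313
Δt₀ = Δt/γ = 56.19/1.313 = 42.80 years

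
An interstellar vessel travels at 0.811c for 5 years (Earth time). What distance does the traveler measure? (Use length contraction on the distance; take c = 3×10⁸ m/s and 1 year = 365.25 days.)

Earth distance: d = v × t = 0.811c × 5 yr = 3.839×10¹⁶ m
γ = 1.709
d' = d/γ = 3.839×10¹⁶/1.709 = 2.246×10¹⁶ m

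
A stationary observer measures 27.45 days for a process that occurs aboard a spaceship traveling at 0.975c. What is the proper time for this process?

Dilated time Δt = 27.45 days
γ = 1/√(1 - 0.975²) = 4.500
Δt₀ = Δt/γ = 27.45/4.500 = 6.100 days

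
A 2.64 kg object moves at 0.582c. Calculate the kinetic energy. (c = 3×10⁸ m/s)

γ = 1/√(1 - 0.582²) = 1.2297
γ - 1 = 0.2297
KE = (γ-1)mc² = 0.2297 × 2.64 × (3×10⁸)² = 5.458×10¹⁶ J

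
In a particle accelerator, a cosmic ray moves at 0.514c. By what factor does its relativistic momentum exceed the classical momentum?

p_rel = γmv, p_class = mv
Ratio = γ = 1/√(1 - 0.514²)
= 1/√(0.735804) = 1.166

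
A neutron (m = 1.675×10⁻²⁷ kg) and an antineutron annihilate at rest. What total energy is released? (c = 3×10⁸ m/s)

Both particles have the same rest mass, so total mass = 2m
E = 2m·c² = 2 × 1.675×10⁻²⁷ × (3×10⁸)²
= 2 × 1.675×10⁻²⁷ × 9×10¹⁶
= 3.015×10⁻¹⁰ J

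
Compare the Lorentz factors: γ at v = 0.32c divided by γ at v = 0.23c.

γ₁ = 1/√(1 - 0.32²) = 1.056
γ₂ = 1/√(1 - 0.23²) = 1.028
γ₁/γ₂ = 1.056/1.028 = 1.027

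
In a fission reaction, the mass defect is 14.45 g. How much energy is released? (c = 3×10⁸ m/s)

Convert mass defect: Δm = 14.45 g = 0.01445 kg
E = Δm·c² = 0.01445 × (3×10⁸)²
= 0.01445 × 9×10¹⁶ = 1.301×10¹⁵ J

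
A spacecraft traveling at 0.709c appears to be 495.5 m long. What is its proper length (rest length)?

Contracted length L = 495.5 m
γ = 1/√(1 - 0.709²) = 1.418
L₀ = γL = 1.418 × 495.5 = 702.6 m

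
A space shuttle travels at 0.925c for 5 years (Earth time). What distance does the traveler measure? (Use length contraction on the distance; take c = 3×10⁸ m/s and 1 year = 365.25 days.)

Earth distance: d = v × t = 0.925c × 5 yr = 4.379×10¹⁶ m
γ = 2.632
d' = d/γ = 4.379×10¹⁶/2.632 = 1.664×10¹⁶ m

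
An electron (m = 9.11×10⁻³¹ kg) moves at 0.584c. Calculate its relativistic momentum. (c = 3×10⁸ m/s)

γ = 1/√(1 - 0.584²) = 1.232
v = 0.584 × 3×10⁸ = 1.752×10⁸ m/s
p = γmv = 1.232 × 9.11×10⁻³¹ × 1.752×10⁸ = 1.966×10⁻²² kg·m/s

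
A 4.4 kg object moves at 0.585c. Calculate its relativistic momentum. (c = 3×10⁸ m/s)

γ = 1/√(1 - 0.585²) = 1.233
v = 0.585 × 3×10⁸ = 1.755×10⁸ m/s
p = γmv = 1.233 × 4.4 × 1.755×10⁸ = 9.521×10⁸ kg·m/s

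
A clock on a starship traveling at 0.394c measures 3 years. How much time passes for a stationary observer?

Proper time Δt₀ = 3 years
γ = 1/√(1 - 0.394²) = 1.088
Δt = γΔt₀ = 1.088 × 3 = 3.264 years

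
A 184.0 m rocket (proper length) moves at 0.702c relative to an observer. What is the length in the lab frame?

Proper length L₀ = 184.0 m
γ = 1/√(1 - 0.702²) = 1.4041
L = L₀/γ = 184.0/1.4041 = 131.0 m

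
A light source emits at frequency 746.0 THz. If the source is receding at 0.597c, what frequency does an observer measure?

β = v/c = 0.597
(1-β)/(1+β) = 0.403/1.597 = 0.2523
Doppler factor = √(0.2523) = 0.5023
f_obs = 746.0 × 0.5023 = 374.7 THz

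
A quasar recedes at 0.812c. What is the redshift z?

β = 0.812
(1+β)/(1-β) = 1.812/0.188 = 9.638
√(9.638) = 3.105
z = 3.105 - 1 = 2.105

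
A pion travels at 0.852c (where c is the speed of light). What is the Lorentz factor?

v/c = 0.852, so (v/c)² = 0.725904
1 - (v/c)² = 0.274096
γ = 1/√(0.274096) = 1.910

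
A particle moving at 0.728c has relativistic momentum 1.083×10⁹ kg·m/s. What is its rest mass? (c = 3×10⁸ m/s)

γ = 1/√(1 - 0.728²) = 1.4586
v = 0.728 × 3×10⁸ = 2.184×10⁸ m/s
m = p/(γv) = 1.083×10⁹/(1.4586 × 2.184×10⁸) = 3.400 kg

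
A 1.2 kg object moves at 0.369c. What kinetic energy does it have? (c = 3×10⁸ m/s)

γ = 1/√(1 - 0.369²) = 1.07593
γ - 1 = 0.07593
KE = (γ-1)mc² = 0.07593 × 1.2 × (3×10⁸)² = 8.200×10¹⁵ J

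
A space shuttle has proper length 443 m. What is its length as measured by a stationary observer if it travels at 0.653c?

Proper length L₀ = 443 m
γ = 1/√(1 - 0.653²) = 1.3204
L = L₀/γ = 443/1.3204 = 335.5 m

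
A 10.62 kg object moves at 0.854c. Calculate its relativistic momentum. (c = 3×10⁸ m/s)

γ = 1/√(1 - 0.854²) = 1.9221
v = 0.854 × 3×10⁸ = 2.562×10⁸ m/s
p = γmv = 1.9221 × 10.62 × 2.562×10⁸ = 5.230×10⁹ kg·m/s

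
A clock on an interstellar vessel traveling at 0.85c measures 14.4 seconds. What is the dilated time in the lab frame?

Proper time Δt₀ = 14.4 seconds
γ = 1/√(1 - 0.85²) = 1.8983
Δt = γΔt₀ = 1.8983 × 14.4 = 27.34 seconds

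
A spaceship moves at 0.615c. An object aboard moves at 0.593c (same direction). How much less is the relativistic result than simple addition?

Classical: u' + v = 0.593 + 0.615 = 1.208c
Relativistic: u = (0.593 + 0.615)/(1 + 0.364695) = 1.208/1.364695 = 0.8852c
Difference: 1.208 - 0.8852 = 0.3228c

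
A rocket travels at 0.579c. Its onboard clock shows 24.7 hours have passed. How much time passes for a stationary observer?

Proper time Δt₀ = 24.7 hours
γ = 1/√(1 - 0.579²) = 1.2265
Δt = γΔt₀ = 1.2265 × 24.7 = 30.29 hours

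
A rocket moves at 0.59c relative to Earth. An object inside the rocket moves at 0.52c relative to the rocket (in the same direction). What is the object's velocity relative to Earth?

u = (u' + v)/(1 + u'v/c²)
Numerator: 0.52 + 0.59 = 1.11
Denominator: 1 + 0.3068 = 1.3068
u = 1.11/1.3068 = 0.8494c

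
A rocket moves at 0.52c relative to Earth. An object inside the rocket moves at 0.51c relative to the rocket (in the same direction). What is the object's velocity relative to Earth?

u = (u' + v)/(1 + u'v/c²)
Numerator: 0.51 + 0.52 = 1.03
Denominator: 1 + 0.2652 = 1.2652
u = 1.03/1.2652 = 0.8141c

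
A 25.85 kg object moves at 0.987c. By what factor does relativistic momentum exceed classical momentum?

p_rel = γmv, p_class = mv
Ratio = γ = 1/√(1 - 0.987²) = 6.222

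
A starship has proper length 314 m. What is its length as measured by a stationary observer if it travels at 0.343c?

Proper length L₀ = 314 m
γ = 1/√(1 - 0.343²) = 1.06458
L = L₀/γ = 314/1.06458 = 295.0 m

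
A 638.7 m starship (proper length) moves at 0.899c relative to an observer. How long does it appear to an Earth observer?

Proper length L₀ = 638.7 m
γ = 1/√(1 - 0.899²) = 2.2834
L = L₀/γ = 638.7/2.2834 = 279.7 m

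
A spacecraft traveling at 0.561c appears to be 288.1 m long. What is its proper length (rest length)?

Contracted length L = 288.1 m
γ = 1/√(1 - 0.561²) = 1.208
L₀ = γL = 1.208 × 288.1 = 348.0 m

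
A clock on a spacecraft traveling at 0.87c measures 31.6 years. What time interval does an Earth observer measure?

Proper time Δt₀ = 31.6 years
γ = 1/√(1 - 0.87²) = 2.0282
Δt = γΔt₀ = 2.0282 × 31.6 = 64.09 years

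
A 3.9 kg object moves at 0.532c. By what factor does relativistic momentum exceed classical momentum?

p_rel = γmv, p_class = mv
Ratio = γ = 1/√(1 - 0.532²) = 1.181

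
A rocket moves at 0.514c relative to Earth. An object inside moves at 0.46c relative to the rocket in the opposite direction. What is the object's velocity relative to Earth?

Object's velocity in rocket frame is u' = -0.46c
u = (u' + v)/(1 + u'v/c²) = (v - 0.46)/(1 - 0.46·v/c²)
Numerator: 0.514 - 0.46 = 0.054
Denominator: 1 - 0.23644 = 0.76356
u = 0.054/0.76356 = 0.07072c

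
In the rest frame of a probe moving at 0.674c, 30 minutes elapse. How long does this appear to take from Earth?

Proper time Δt₀ = 30 minutes
γ = 1/√(1 - 0.674²) = 1.3537
Δt = γΔt₀ = 1.3537 × 30 = 40.61 minutes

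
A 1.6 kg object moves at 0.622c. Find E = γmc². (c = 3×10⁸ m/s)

γ = 1/√(1 - 0.622²) = 1.277
mc² = 1.6 × (3×10⁸)² = 1.440×10¹⁷ J
E = γmc² = 1.277 × 1.440×10¹⁷ = 1.839×10¹⁷ J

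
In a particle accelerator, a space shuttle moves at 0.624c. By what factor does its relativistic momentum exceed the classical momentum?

p_rel = γmv, p_class = mv
Ratio = γ = 1/√(1 - 0.624²)
= 1/√(0.610624) = 1.280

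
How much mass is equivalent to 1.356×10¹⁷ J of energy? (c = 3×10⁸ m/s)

From E = mc², we get m = E/c²
c² = (3×10⁸)² = 9×10¹⁶ m²/s²
m = 1.356×10¹⁷ / 9×10¹⁶ = 1.507 kg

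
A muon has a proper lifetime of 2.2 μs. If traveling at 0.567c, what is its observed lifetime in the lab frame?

Proper lifetime τ₀ = 2.2 μs
γ = 1/√(1 - 0.567²) = 1.214
τ = γτ₀ = 1.214 × 2.2 μs = 2.671 μs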